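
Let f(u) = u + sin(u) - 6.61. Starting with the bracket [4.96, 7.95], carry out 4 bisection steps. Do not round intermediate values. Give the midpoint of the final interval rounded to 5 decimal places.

f(4.960000) = -2.619501, f(7.950000) = 2.335394 (opposite signs)
step 1: m = 6.455000, f(m) = 0.015971 > 0 → root in [4.960000, 6.455000]
step 2: m = 5.707500, f(m) = -1.446910 < 0 → root in [5.707500, 6.455000]
step 3: m = 6.081250, f(m) = -0.729316 < 0 → root in [6.081250, 6.455000]
step 4: m = 6.268125, f(m) = -0.356935 < 0 → root in [6.268125, 6.455000]
Midpoint of [6.268125, 6.455000] = 6.361562

6.36156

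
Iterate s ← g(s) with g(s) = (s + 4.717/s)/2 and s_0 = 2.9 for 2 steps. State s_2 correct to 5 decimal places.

2.17371

s_1 = g(2.900000) = 2.263276
s_2 = g(2.263276) = 2.173712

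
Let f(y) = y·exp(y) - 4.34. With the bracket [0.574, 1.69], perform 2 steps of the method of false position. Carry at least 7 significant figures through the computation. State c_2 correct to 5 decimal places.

False-position update: c = (a·f(b) − b·f(a))/(f(b) − f(a)); replace the endpoint whose sign matches f(c).
f(0.574000) = -3.320947, f(1.690000) = 4.818922
step 1: c = 1.029312, f(c) = -1.458815 < 0 → new bracket [1.029312, 1.690000]
step 2: c = 1.182842, f(c) = -0.479636 < 0 → new bracket [1.182842, 1.690000]

1.18284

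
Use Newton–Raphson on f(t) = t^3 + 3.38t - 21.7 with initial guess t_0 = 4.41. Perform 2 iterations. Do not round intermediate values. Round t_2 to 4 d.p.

2.5338

Newton update: t ← t − f(t)/f'(t).
f'(t) = 3t^2 + 3.38
t_0 = 4.410000: f = 78.971921, f' = 61.724300 → t_1 = 4.410000 - (78.971921)/(61.724300) = 3.130570
t_1 = 3.130570: f = 19.562379, f' = 32.781406 → t_2 = 3.130570 - (19.562379)/(32.781406) = 2.533818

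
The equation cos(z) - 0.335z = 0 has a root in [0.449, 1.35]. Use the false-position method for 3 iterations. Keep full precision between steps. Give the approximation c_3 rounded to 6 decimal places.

1.168549

False-position update: c = (a·f(b) − b·f(a))/(f(b) − f(a)); replace the endpoint whose sign matches f(c).
f(0.449000) = 0.750467, f(1.350000) = -0.233243
step 1: c = 1.136368, f(c) = 0.040209 > 0 → new bracket [1.136368, 1.350000]
step 2: c = 1.167781, f(c) = 0.000988 > 0 → new bracket [1.167781, 1.350000]
step 3: c = 1.168549, f(c) = 0.000023 > 0 → new bracket [1.168549, 1.350000]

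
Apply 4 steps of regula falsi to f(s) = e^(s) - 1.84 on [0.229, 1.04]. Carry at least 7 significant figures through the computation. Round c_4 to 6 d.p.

0.609118

f(0.229000) = -0.582658, f(1.040000) = 0.989217
step 1: c = 0.529619, f(c) = -0.141715 < 0 → new bracket [0.529619, 1.040000]
step 2: c = 0.593574, f(c) = -0.029553 < 0 → new bracket [0.593574, 1.040000]
step 3: c = 0.606524, f(c) = -0.005955 < 0 → new bracket [0.606524, 1.040000]
step 4: c = 0.609118, f(c) = -0.001192 < 0 → new bracket [0.609118, 1.040000]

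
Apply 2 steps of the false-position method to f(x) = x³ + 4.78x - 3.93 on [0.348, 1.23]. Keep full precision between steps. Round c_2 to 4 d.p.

f(0.348000) = -2.224416, f(1.230000) = 3.810267
step 1: c = 0.673110, f(c) = -0.407564 < 0 → new bracket [0.673110, 1.230000]
step 2: c = 0.726922, f(c) = -0.071199 < 0 → new bracket [0.726922, 1.230000]

0.7269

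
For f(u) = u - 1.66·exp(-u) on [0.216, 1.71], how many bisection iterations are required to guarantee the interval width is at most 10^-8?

Initial width b − a = 1.71 − 0.216 = 1.494000.
After n steps the width is (b−a)/2^n; need (b−a)/2^n ≤ 10^-8.
So n ≥ log₂(1.494000/10^-8) = log₂(149400000.0000) ≈ 27.1546.
Hence n = 28.

28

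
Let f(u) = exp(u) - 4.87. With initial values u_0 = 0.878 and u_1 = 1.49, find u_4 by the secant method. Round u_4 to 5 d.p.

1.58306

Secant update: u_(k+1) = u_k − f(u_k)·(u_k − u_(k-1))/(f(u_k) − f(u_(k-1))).
f(u_0) = -2.463917, f(u_1) = -0.432904
u_2 = 1.490000 - (-0.432904)·(1.490000 - 0.878000)/(-0.432904 - (-2.463917)) = 1.620446; f(u_2) = 0.185345
u_3 = 1.620446 - (0.185345)·(1.620446 - 1.490000)/(0.185345 - (-0.432904)) = 1.581340; f(u_3) = -0.008536
u_4 = 1.581340 - (-0.008536)·(1.581340 - 1.620446)/(-0.008536 - (0.185345)) = 1.583061; f(u_4) = -0.000159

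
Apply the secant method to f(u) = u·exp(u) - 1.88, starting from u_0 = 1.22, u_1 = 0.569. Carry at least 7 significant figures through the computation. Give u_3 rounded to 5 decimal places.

0.84054

f(u_0) = 2.252369, f(u_1) = -0.874862
u_2 = 0.569000 - (-0.874862)·(0.569000 - 1.220000)/(-0.874862 - (2.252369)) = 0.751121; f(u_2) = -0.288093
u_3 = 0.751121 - (-0.288093)·(0.751121 - 0.569000)/(-0.288093 - (-0.874862)) = 0.840539; f(u_3) = 0.068048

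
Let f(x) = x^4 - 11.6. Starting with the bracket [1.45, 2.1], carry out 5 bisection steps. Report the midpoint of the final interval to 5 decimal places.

f(1.450000) = -7.179494, f(2.100000) = 7.848100 (opposite signs)
step 1: m = 1.775000, f(m) = -1.673562 < 0 → root in [1.775000, 2.100000]
step 2: m = 1.937500, f(m) = 2.491812 > 0 → root in [1.775000, 1.937500]
step 3: m = 1.856250, f(m) = 0.272601 > 0 → root in [1.775000, 1.856250]
step 4: m = 1.815625, f(m) = -0.733126 < 0 → root in [1.815625, 1.856250]
step 5: m = 1.835938, f(m) = -0.238607 < 0 → root in [1.835938, 1.856250]
Midpoint of [1.835938, 1.856250] = 1.846094

1.84609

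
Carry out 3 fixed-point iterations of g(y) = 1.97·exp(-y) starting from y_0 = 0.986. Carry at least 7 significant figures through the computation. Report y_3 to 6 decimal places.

0.765942

y_1 = g(0.986000) = 0.734940
y_2 = g(0.734940) = 0.944682
y_3 = g(0.944682) = 0.765942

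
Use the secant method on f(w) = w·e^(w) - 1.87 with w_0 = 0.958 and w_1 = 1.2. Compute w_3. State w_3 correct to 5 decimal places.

0.83070

f(w_0) = 0.627006, f(w_1) = 2.114140
w_2 = 1.200000 - (2.114140)·(1.200000 - 0.958000)/(2.114140 - (0.627006)) = 0.855968; f(w_2) = 0.144650
w_3 = 0.855968 - (0.144650)·(0.855968 - 1.200000)/(0.144650 - (2.114140)) = 0.830700; f(w_3) = 0.036395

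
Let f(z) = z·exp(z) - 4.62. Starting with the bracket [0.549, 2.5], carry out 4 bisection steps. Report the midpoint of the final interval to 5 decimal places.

f(0.549000) = -3.669395, f(2.500000) = 25.836235 (opposite signs)
step 1: m = 1.524500, f(m) = 2.381795 > 0 → root in [0.549000, 1.524500]
step 2: m = 1.036750, f(m) = -1.696327 < 0 → root in [1.036750, 1.524500]
step 3: m = 1.280625, f(m) = -0.011174 < 0 → root in [1.280625, 1.524500]
step 4: m = 1.402563, f(m) = 1.082265 > 0 → root in [1.280625, 1.402563]
Midpoint of [1.280625, 1.402563] = 1.341594

1.34159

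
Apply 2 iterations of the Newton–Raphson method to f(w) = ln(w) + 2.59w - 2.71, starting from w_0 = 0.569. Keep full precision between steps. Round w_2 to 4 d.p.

1.0332

Newton update: w ← w − f(w)/f'(w).
f'(w) = 1/w + 2.59
w_0 = 0.569000: f = -1.800165, f' = 4.347469 → w_1 = 0.569000 - (-1.800165)/(4.347469) = 0.983072
w_1 = 0.983072: f = -0.180917, f' = 3.607220 → w_2 = 0.983072 - (-0.180917)/(3.607220) = 1.033226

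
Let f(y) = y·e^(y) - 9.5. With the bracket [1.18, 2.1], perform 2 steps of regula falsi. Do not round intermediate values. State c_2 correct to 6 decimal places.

1.678141

False-position update: c = (a·f(b) − b·f(a))/(f(b) − f(a)); replace the endpoint whose sign matches f(c).
f(1.180000) = -5.659838, f(2.100000) = 7.648957
step 1: c = 1.571249, f(c) = -1.938121 < 0 → new bracket [1.571249, 2.100000]
step 2: c = 1.678141, f(c) = -0.512563 < 0 → new bracket [1.678141, 2.100000]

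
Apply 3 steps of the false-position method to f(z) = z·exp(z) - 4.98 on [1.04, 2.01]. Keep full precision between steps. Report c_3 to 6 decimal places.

1.304316

f(1.040000) = -2.037614, f(2.010000) = 10.021268
step 1: c = 1.203903, f(c) = -0.967271 < 0 → new bracket [1.203903, 2.010000]
step 2: c = 1.274860, f(c) = -0.418296 < 0 → new bracket [1.274860, 2.010000]
step 3: c = 1.304316, f(c) = -0.173379 < 0 → new bracket [1.304316, 2.010000]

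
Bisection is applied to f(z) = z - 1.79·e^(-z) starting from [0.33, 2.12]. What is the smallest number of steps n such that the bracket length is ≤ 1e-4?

Initial width b − a = 2.12 − 0.33 = 1.790000.
After n steps the width is (b−a)/2^n; need (b−a)/2^n ≤ 1e-4.
So n ≥ log₂(1.790000/1e-4) = log₂(17900.0000) ≈ 14.1277.
Hence n = 15.

15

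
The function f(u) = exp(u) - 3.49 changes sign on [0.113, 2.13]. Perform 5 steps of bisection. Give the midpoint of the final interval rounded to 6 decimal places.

1.279078

f(0.113000) = -2.370368, f(2.130000) = 4.924867 (opposite signs)
step 1: m = 1.121500, f(m) = -0.420545 < 0 → root in [1.121500, 2.130000]
step 2: m = 1.625750, f(m) = 1.592229 > 0 → root in [1.121500, 1.625750]
step 3: m = 1.373625, f(m) = 0.459642 > 0 → root in [1.121500, 1.373625]
step 4: m = 1.247562, f(m) = -0.008154 < 0 → root in [1.247562, 1.373625]
step 5: m = 1.310594, f(m) = 0.218375 > 0 → root in [1.247562, 1.310594]
Midpoint of [1.247562, 1.310594] = 1.279078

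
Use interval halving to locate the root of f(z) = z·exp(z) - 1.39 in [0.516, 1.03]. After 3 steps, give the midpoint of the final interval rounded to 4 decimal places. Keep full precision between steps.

0.6766

f(0.516000) = -0.525539, f(1.030000) = 1.495098 (opposite signs)
step 1: m = 0.773000, f(m) = 0.284515 > 0 → root in [0.516000, 0.773000]
step 2: m = 0.644500, f(m) = -0.162205 < 0 → root in [0.644500, 0.773000]
step 3: m = 0.708750, f(m) = 0.049790 > 0 → root in [0.644500, 0.708750]
Midpoint of [0.644500, 0.708750] = 0.676625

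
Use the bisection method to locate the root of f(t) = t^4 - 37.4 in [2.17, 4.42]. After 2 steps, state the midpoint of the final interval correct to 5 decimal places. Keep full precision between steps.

f(2.170000) = -15.226261, f(4.420000) = 344.270925 (opposite signs)
step 1: m = 3.295000, f(m) = 80.474992 > 0 → root in [2.170000, 3.295000]
step 2: m = 2.732500, f(m) = 18.349462 > 0 → root in [2.170000, 2.732500]
Midpoint of [2.170000, 2.732500] = 2.451250

2.45125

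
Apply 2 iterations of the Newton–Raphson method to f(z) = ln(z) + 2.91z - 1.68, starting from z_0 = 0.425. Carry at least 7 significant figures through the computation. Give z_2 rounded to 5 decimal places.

f'(z) = 1/z + 2.91
z_0 = 0.425000: f = -1.298916, f' = 5.262941 → z_1 = 0.425000 - (-1.298916)/(5.262941) = 0.671804
z_1 = 0.671804: f = -0.122838, f' = 4.398529 → z_2 = 0.671804 - (-0.122838)/(4.398529) = 0.699731

0.69973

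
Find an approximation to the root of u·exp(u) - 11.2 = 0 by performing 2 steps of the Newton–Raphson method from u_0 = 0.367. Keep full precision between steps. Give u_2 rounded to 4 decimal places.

f'(u) = (u + 1)·exp(u)
u_0 = 0.367000: f = -10.670273, f' = 1.973125 → u_1 = 0.367000 - (-10.670273)/(1.973125) = 5.774804
u_1 = 5.774804: f = 1848.756314, f' = 2182.037604 → u_2 = 5.774804 - (1848.756314)/(2182.037604) = 4.927543

4.9275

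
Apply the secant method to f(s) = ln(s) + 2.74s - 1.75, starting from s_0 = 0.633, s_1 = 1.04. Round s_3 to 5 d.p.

f(s_0) = -0.472865, f(s_1) = 1.138821
s_2 = 1.040000 - (1.138821)·(1.040000 - 0.633000)/(1.138821 - (-0.472865)) = 0.752413; f(s_2) = 0.027141
s_3 = 0.752413 - (0.027141)·(0.752413 - 1.040000)/(0.027141 - (1.138821)) = 0.745392; f(s_3) = -0.001473

0.74539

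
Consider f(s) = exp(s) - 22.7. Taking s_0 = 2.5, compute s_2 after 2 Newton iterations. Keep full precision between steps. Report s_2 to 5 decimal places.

f'(s) = exp(s)
s_0 = 2.500000: f = -10.517506, f' = 12.182494 → s_1 = 2.500000 - (-10.517506)/(12.182494) = 3.363329
s_1 = 3.363329: f = 6.185203, f' = 28.885203 → s_2 = 3.363329 - (6.185203)/(28.885203) = 3.149199

3.14920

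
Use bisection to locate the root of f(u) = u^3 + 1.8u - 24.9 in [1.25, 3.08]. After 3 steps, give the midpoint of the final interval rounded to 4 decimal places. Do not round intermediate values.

f(1.250000) = -20.696875, f(3.080000) = 9.862112 (opposite signs)
step 1: m = 2.165000, f(m) = -10.855158 < 0 → root in [2.165000, 3.080000]
step 2: m = 2.622500, f(m) = -2.143240 < 0 → root in [2.622500, 3.080000]
step 3: m = 2.851250, f(m) = 3.411848 > 0 → root in [2.622500, 2.851250]
Midpoint of [2.622500, 2.851250] = 2.736875

2.7369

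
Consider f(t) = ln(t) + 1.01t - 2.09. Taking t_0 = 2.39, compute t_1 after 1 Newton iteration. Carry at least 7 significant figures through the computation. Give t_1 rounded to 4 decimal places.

f'(t) = 1/t + 1.01
t_0 = 2.390000: f = 1.195193, f' = 1.428410 → t_1 = 2.390000 - (1.195193)/(1.428410) = 1.553270

1.5533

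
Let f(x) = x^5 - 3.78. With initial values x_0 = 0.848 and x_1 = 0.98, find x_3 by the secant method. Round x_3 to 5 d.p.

f(x_0) = -3.341490, f(x_1) = -2.876079
x_2 = 0.980000 - (-2.876079)·(0.980000 - 0.848000)/(-2.876079 - (-3.341490)) = 1.795714; f(x_2) = 14.891802
x_3 = 1.795714 - (14.891802)·(1.795714 - 0.980000)/(14.891802 - (-2.876079)) = 1.112039; f(x_3) = -2.079406

1.11204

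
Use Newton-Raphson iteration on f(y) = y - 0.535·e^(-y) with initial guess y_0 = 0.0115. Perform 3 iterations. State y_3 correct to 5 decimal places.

f'(y) = 1 + 0.535·e^(-y)
y_0 = 0.011500: f = -0.517383, f' = 1.528883 → y_1 = 0.011500 - (-0.517383)/(1.528883) = 0.349906
y_1 = 0.349906: f = -0.027138, f' = 1.377044 → y_2 = 0.349906 - (-0.027138)/(1.377044) = 0.369613
y_2 = 0.369613: f = -0.000073, f' = 1.369686 → y_3 = 0.369613 - (-0.000073)/(1.369686) = 0.369666

0.36967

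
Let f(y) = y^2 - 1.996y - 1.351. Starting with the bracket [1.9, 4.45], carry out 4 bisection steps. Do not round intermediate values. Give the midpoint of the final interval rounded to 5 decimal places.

2.45781

f(1.900000) = -1.533400, f(4.450000) = 9.569300 (opposite signs)
step 1: m = 3.175000, f(m) = 2.392325 > 0 → root in [1.900000, 3.175000]
step 2: m = 2.537500, f(m) = 0.023056 > 0 → root in [1.900000, 2.537500]
step 3: m = 2.218750, f(m) = -0.856773 < 0 → root in [2.218750, 2.537500]
step 4: m = 2.378125, f(m) = -0.442259 < 0 → root in [2.378125, 2.537500]
Midpoint of [2.378125, 2.537500] = 2.457812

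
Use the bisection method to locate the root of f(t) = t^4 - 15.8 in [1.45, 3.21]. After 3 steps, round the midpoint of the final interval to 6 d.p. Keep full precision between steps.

f(1.450000) = -11.379494, f(3.210000) = 90.374477 (opposite signs)
step 1: m = 2.330000, f(m) = 13.672955 > 0 → root in [1.450000, 2.330000]
step 2: m = 1.890000, f(m) = -3.040102 < 0 → root in [1.890000, 2.330000]
step 3: m = 2.110000, f(m) = 4.021194 > 0 → root in [1.890000, 2.110000]
Midpoint of [1.890000, 2.110000] = 2.000000

2.000000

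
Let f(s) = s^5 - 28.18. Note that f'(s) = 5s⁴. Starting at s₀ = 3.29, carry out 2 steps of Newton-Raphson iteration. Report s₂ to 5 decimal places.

2.25332

s_0 = 3.290000: f = 357.280153, f' = 585.805704 → s_1 = 3.290000 - (357.280153)/(585.805704) = 2.680105
s_1 = 2.680105: f = 110.099815, f' = 257.974653 → s_2 = 2.680105 - (110.099815)/(257.974653) = 2.253319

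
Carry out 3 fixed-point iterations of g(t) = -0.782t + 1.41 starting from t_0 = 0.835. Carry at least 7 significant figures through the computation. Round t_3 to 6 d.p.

0.770322

t_1 = g(0.835000) = 0.757030
t_2 = g(0.757030) = 0.818003
t_3 = g(0.818003) = 0.770322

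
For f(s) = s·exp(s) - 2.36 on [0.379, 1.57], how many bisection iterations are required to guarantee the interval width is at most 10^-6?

21

Initial width b − a = 1.57 − 0.379 = 1.191000.
After n steps the width is (b−a)/2^n; need (b−a)/2^n ≤ 10^-6.
So n ≥ log₂(1.191000/10^-6) = log₂(1191000.0000) ≈ 20.1837.
Hence n = 21.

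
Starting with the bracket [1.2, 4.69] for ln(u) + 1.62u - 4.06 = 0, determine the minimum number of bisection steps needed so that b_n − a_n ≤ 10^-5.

19

Initial width b − a = 4.69 − 1.2 = 3.490000.
After n steps the width is (b−a)/2^n; need (b−a)/2^n ≤ 10^-5.
So n ≥ log₂(3.490000/10^-5) = log₂(349000.0000) ≈ 18.4129.
Hence n = 19.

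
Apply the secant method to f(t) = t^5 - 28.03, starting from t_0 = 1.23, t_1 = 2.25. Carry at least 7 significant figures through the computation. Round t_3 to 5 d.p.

1.87466

f(t_0) = -25.214694, f(t_1) = 29.635039
t_2 = 2.250000 - (29.635039)·(2.250000 - 1.230000)/(29.635039 - (-25.214694)) = 1.698899; f(t_2) = -13.877346
t_3 = 1.698899 - (-13.877346)·(1.698899 - 2.250000)/(-13.877346 - (29.635039)) = 1.874661; f(t_3) = -4.876660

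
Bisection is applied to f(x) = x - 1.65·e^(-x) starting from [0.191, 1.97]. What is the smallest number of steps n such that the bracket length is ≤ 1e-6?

21

Initial width b − a = 1.97 − 0.191 = 1.779000.
After n steps the width is (b−a)/2^n; need (b−a)/2^n ≤ 1e-6.
So n ≥ log₂(1.779000/1e-6) = log₂(1779000.0000) ≈ 20.7626.
Hence n = 21.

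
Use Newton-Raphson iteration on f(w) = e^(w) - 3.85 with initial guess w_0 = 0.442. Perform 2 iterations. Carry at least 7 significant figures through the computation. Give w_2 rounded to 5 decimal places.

1.48295

Newton update: w ← w − f(w)/f'(w).
f'(w) = e^(w)
w_0 = 0.442000: f = -2.294184, f' = 1.555816 → w_1 = 0.442000 - (-2.294184)/(1.555816) = 1.916586
w_1 = 1.916586: f = 2.947712, f' = 6.797712 → w_2 = 1.916586 - (2.947712)/(6.797712) = 1.482953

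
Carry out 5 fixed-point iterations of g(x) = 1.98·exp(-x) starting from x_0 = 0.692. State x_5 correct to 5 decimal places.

x_1 = g(0.692000) = 0.991136
x_2 = g(0.991136) = 0.734886
x_3 = g(0.734886) = 0.949529
x_4 = g(0.949529) = 0.766108
x_5 = g(0.766108) = 0.920341

0.92034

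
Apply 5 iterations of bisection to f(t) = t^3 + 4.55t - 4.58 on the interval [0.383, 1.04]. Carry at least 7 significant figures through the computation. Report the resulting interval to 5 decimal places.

f(0.383000) = -2.781168, f(1.040000) = 1.276864 (opposite signs)
step 1: m = 0.711500, f(m) = -0.982491 < 0 → root in [0.711500, 1.040000]
step 2: m = 0.875750, f(m) = 0.076309 > 0 → root in [0.711500, 0.875750]
step 3: m = 0.793625, f(m) = -0.469149 < 0 → root in [0.793625, 0.875750]
step 4: m = 0.834688, f(m) = -0.200642 < 0 → root in [0.834688, 0.875750]
step 5: m = 0.855219, f(m) = -0.063248 < 0 → root in [0.855219, 0.875750]

[0.85522, 0.87575]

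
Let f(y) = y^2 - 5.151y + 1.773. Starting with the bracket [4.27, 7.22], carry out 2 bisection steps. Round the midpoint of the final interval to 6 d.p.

f(4.270000) = -1.988870, f(7.220000) = 16.711180 (opposite signs)
step 1: m = 5.745000, f(m) = 5.185530 > 0 → root in [4.270000, 5.745000]
step 2: m = 5.007500, f(m) = 1.054424 > 0 → root in [4.270000, 5.007500]
Midpoint of [4.270000, 5.007500] = 4.638750

4.638750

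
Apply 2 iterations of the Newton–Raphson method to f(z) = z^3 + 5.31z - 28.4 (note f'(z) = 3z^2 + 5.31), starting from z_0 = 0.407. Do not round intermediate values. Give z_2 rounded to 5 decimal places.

z_0 = 0.407000: f = -26.171411, f' = 5.806947 → z_1 = 0.407000 - (-26.171411)/(5.806947) = 4.913914
z_1 = 4.913914: f = 116.346959, f' = 77.749653 → z_2 = 4.913914 - (116.346959)/(77.749653) = 3.417483

3.41748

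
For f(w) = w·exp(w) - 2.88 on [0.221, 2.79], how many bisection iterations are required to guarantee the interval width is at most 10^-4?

15

Initial width b − a = 2.79 − 0.221 = 2.569000.
After n steps the width is (b−a)/2^n; need (b−a)/2^n ≤ 10^-4.
So n ≥ log₂(2.569000/10^-4) = log₂(25690.0000) ≈ 14.6489.
Hence n = 15.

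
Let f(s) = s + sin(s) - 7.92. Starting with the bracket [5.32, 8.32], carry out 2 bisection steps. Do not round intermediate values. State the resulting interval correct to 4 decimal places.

[6.8200, 7.5700]

f(5.320000) = -3.421014, f(8.320000) = 1.293364 (opposite signs)
step 1: m = 6.820000, f(m) = -0.588599 < 0 → root in [6.820000, 8.320000]
step 2: m = 7.570000, f(m) = 0.609947 > 0 → root in [6.820000, 7.570000]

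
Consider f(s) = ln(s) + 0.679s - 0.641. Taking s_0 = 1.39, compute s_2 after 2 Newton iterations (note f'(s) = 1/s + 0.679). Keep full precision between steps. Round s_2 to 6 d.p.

0.977025

s_0 = 1.390000: f = 0.632114, f' = 1.398424 → s_1 = 1.390000 - (0.632114)/(1.398424) = 0.937981
s_1 = 0.937981: f = -0.068136, f' = 1.745119 → s_2 = 0.937981 - (-0.068136)/(1.745119) = 0.977025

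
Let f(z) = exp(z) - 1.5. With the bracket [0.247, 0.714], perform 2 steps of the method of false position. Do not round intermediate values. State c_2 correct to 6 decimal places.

0.401979

f(0.247000) = -0.219821, f(0.714000) = 0.542144
step 1: c = 0.381726, f(c) = -0.035189 < 0 → new bracket [0.381726, 0.714000]
step 2: c = 0.401979, f(c) = -0.005221 < 0 → new bracket [0.401979, 0.714000]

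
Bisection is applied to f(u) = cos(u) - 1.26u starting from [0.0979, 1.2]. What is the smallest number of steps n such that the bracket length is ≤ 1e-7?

24

Initial width b − a = 1.2 − 0.0979 = 1.102100.
After n steps the width is (b−a)/2^n; need (b−a)/2^n ≤ 1e-7.
So n ≥ log₂(1.102100/1e-7) = log₂(11021000.0000) ≈ 23.3938.
Hence n = 24.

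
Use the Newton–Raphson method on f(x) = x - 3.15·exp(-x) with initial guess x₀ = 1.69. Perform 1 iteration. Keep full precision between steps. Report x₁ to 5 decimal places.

0.98880

Newton update: x ← x − f(x)/f'(x).
f'(x) = 1 + 3.15·exp(-x)
x_0 = 1.690000: f = 1.108763, f' = 1.581237 → x_1 = 1.690000 - (1.108763)/(1.581237) = 0.988800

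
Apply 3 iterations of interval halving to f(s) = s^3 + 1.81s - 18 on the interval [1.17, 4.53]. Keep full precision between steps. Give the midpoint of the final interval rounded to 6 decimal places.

2.220000

f(1.170000) = -14.280687, f(4.530000) = 83.158977 (opposite signs)
step 1: m = 2.850000, f(m) = 10.307625 > 0 → root in [1.170000, 2.850000]
step 2: m = 2.010000, f(m) = -6.241299 < 0 → root in [2.010000, 2.850000]
step 3: m = 2.430000, f(m) = 0.747207 > 0 → root in [2.010000, 2.430000]
Midpoint of [2.010000, 2.430000] = 2.220000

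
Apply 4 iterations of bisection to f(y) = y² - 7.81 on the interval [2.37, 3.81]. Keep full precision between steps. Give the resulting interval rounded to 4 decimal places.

[2.7300, 2.8200]

f(2.370000) = -2.193100, f(3.810000) = 6.706100 (opposite signs)
step 1: m = 3.090000, f(m) = 1.738100 > 0 → root in [2.370000, 3.090000]
step 2: m = 2.730000, f(m) = -0.357100 < 0 → root in [2.730000, 3.090000]
step 3: m = 2.910000, f(m) = 0.658100 > 0 → root in [2.730000, 2.910000]
step 4: m = 2.820000, f(m) = 0.142400 > 0 → root in [2.730000, 2.820000]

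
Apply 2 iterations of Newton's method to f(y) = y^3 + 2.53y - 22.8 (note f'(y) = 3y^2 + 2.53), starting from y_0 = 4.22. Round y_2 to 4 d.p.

2.6252

Newton update: y ← y − f(y)/f'(y).
y_0 = 4.220000: f = 63.028048, f' = 55.955200 → y_1 = 4.220000 - (63.028048)/(55.955200) = 3.093598
y_1 = 3.093598: f = 14.633615, f' = 31.241046 → y_2 = 3.093598 - (14.633615)/(31.241046) = 2.625188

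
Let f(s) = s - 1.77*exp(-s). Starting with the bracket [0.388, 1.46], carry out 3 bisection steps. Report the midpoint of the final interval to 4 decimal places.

0.8570

f(0.388000) = -0.812790, f(1.460000) = 1.048942 (opposite signs)
step 1: m = 0.924000, f(m) = 0.221437 > 0 → root in [0.388000, 0.924000]
step 2: m = 0.656000, f(m) = -0.262493 < 0 → root in [0.656000, 0.924000]
step 3: m = 0.790000, f(m) = -0.013305 < 0 → root in [0.790000, 0.924000]
Midpoint of [0.790000, 0.924000] = 0.857000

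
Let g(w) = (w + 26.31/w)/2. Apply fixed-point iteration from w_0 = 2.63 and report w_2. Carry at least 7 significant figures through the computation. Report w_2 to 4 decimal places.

w_1 = g(2.630000) = 6.316901
w_2 = g(6.316901) = 5.240959

5.2410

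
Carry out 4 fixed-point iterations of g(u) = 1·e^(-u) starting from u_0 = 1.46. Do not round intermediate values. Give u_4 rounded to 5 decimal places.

0.63598

u_1 = g(1.460000) = 0.232236
u_2 = g(0.232236) = 0.792759
u_3 = g(0.792759) = 0.452594
u_4 = g(0.452594) = 0.635976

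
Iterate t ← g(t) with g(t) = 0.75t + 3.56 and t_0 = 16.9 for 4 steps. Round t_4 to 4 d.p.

t_1 = g(16.900000) = 16.235000
t_2 = g(16.235000) = 15.736250
t_3 = g(15.736250) = 15.362188
t_4 = g(15.362188) = 15.081641

15.0816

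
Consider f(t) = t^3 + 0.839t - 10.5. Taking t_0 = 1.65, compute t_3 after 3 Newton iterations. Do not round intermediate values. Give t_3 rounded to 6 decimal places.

2.062206

f'(t) = 3t^2 + 0.839
t_0 = 1.650000: f = -4.623525, f' = 9.006500 → t_1 = 1.650000 - (-4.623525)/(9.006500) = 2.163354
t_1 = 2.163354: f = 1.439772, f' = 14.879305 → t_2 = 2.163354 - (1.439772)/(14.879305) = 2.066591
t_2 = 2.066591: f = 0.059861, f' = 13.651393 → t_3 = 2.066591 - (0.059861)/(13.651393) = 2.062206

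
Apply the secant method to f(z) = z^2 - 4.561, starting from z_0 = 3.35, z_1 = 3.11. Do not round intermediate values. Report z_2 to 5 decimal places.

2.31881

f(z_0) = 6.661500, f(z_1) = 5.111100
z_2 = 3.110000 - (5.111100)·(3.110000 - 3.350000)/(5.111100 - (6.661500)) = 2.318808; f(z_2) = 0.815871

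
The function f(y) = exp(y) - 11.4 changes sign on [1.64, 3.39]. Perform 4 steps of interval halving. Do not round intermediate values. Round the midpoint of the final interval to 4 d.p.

2.4603

f(1.640000) = -6.244830, f(3.390000) = 18.265952 (opposite signs)
step 1: m = 2.515000, f(m) = 0.966609 > 0 → root in [1.640000, 2.515000]
step 2: m = 2.077500, f(m) = -3.415517 < 0 → root in [2.077500, 2.515000]
step 3: m = 2.296250, f(m) = -1.463151 < 0 → root in [2.296250, 2.515000]
step 4: m = 2.405625, f(m) = -0.314644 < 0 → root in [2.405625, 2.515000]
Midpoint of [2.405625, 2.515000] = 2.460313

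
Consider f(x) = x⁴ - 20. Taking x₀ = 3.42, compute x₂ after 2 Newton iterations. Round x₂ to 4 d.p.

Newton update: x ← x − f(x)/f'(x).
f'(x) = 4x³
x_0 = 3.420000: f = 116.805773, f' = 160.006752 → x_1 = 3.420000 - (116.805773)/(160.006752) = 2.689995
x_1 = 2.689995: f = 32.360733, f' = 77.859978 → x_2 = 2.689995 - (32.360733)/(77.859978) = 2.274367

2.2744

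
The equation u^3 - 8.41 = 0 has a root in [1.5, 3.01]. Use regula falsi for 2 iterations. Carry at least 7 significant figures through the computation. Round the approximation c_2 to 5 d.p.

1.95269

f(1.500000) = -5.035000, f(3.010000) = 18.860901
step 1: c = 1.818165, f(c) = -2.399644 < 0 → new bracket [1.818165, 3.010000]
step 2: c = 1.952686, f(c) = -0.964443 < 0 → new bracket [1.952686, 3.010000]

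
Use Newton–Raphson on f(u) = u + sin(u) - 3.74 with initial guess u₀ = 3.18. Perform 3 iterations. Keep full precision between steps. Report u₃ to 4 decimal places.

9543.0631

f'(u) = 1 + cos(u)
u_0 = 3.180000: f = -0.598398, f' = 0.000737 → u_1 = 3.180000 - (-0.598398)/(0.000737) = 814.598382
u_1 = 814.598382: f = 810.059229, f' = 0.398872 → u_2 = 814.598382 - (810.059229)/(0.398872) = -1216.277100
u_2 = -1216.277100: f = -1219.554662, f' = 0.113348 → u_3 = -1216.277100 - (-1219.554662)/(0.113348) = 9543.063093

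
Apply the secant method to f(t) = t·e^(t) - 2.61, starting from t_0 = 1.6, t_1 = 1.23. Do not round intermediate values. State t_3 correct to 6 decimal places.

f(t_0) = 5.314852, f(t_1) = 1.598112
t_2 = 1.230000 - (1.598112)·(1.230000 - 1.600000)/(1.598112 - (5.314852)) = 1.070909; f(t_2) = 0.514943
t_3 = 1.070909 - (0.514943)·(1.070909 - 1.230000)/(0.514943 - (1.598112)) = 0.995276; f(t_3) = 0.082690

0.995276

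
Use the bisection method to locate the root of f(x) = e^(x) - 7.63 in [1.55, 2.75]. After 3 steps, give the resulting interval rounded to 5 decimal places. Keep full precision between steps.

[2.00000, 2.15000]

f(1.550000) = -2.918530, f(2.750000) = 8.012632 (opposite signs)
step 1: m = 2.150000, f(m) = 0.954858 > 0 → root in [1.550000, 2.150000]
step 2: m = 1.850000, f(m) = -1.270180 < 0 → root in [1.850000, 2.150000]
step 3: m = 2.000000, f(m) = -0.240944 < 0 → root in [2.000000, 2.150000]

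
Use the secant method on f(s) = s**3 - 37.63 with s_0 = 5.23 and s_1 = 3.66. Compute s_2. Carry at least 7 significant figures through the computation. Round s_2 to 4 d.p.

f(s_0) = 105.425667, f(s_1) = 11.397896
s_2 = 3.660000 - (11.397896)·(3.660000 - 5.230000)/(11.397896 - (105.425667)) = 3.469687; f(s_2) = 4.140622

3.4697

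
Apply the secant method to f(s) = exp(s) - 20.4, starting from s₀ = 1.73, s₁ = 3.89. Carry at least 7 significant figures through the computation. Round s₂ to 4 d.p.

2.4668

Secant update: s_(k+1) = s_k − f(s_k)·(s_k − s_(k-1))/(f(s_k) − f(s_(k-1))).
f(s_0) = -14.759346, f(s_1) = 28.510887
s_2 = 3.890000 - (28.510887)·(3.890000 - 1.730000)/(28.510887 - (-14.759346)) = 2.466769; f(s_2) = -8.615684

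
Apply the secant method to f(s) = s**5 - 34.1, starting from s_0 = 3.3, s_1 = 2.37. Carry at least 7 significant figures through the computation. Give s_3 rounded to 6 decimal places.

2.084828

f(s_0) = 357.253930, f(s_1) = 40.672470
s_2 = 2.370000 - (40.672470)·(2.370000 - 3.300000)/(40.672470 - (357.253930)) = 2.250519; f(s_2) = 23.631606
s_3 = 2.250519 - (23.631606)·(2.250519 - 2.370000)/(23.631606 - (40.672470)) = 2.084828; f(s_3) = 5.286837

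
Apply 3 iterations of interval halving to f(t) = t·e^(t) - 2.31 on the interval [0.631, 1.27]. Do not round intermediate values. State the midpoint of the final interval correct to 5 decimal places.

f(0.631000) = -1.124042, f(1.270000) = 2.212283 (opposite signs)
step 1: m = 0.950500, f(m) = 0.148946 > 0 → root in [0.631000, 0.950500]
step 2: m = 0.790750, f(m) = -0.566357 < 0 → root in [0.790750, 0.950500]
step 3: m = 0.870625, f(m) = -0.230597 < 0 → root in [0.870625, 0.950500]
Midpoint of [0.870625, 0.950500] = 0.910562

0.91056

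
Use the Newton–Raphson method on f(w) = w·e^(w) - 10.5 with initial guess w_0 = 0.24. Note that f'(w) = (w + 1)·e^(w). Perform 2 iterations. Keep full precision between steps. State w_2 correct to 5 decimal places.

w_0 = 0.240000: f = -10.194900, f' = 1.576349 → w_1 = 0.240000 - (-10.194900)/(1.576349) = 6.707413
w_1 = 6.707413: f = 5479.188114, f' = 6308.138958 → w_2 = 6.707413 - (5479.188114)/(6308.138958) = 5.838823

5.83882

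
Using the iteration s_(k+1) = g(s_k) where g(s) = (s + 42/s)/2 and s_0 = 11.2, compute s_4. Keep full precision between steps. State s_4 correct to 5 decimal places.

s_1 = g(11.200000) = 7.475000
s_2 = g(7.475000) = 6.546865
s_3 = g(6.546865) = 6.481075
s_4 = g(6.481075) = 6.480741

6.48074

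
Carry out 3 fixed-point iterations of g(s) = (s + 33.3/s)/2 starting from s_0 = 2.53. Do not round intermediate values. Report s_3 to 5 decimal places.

5.77685

s_1 = g(2.530000) = 7.846028
s_2 = g(7.846028) = 6.045107
s_3 = g(6.045107) = 5.776847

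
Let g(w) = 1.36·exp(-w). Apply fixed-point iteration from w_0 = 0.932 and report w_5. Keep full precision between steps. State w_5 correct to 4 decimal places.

0.6512

w_1 = g(0.932000) = 0.535521
w_2 = g(0.535521) = 0.796095
w_3 = g(0.796095) = 0.613478
w_4 = g(0.613478) = 0.736391
w_5 = g(0.736391) = 0.651221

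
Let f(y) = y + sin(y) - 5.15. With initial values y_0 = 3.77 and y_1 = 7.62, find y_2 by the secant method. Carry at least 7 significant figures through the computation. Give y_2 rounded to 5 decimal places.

Secant update: y_(k+1) = y_k − f(y_k)·(y_k − y_(k-1))/(f(y_k) − f(y_(k-1))).
f(y_0) = -1.967857, f(y_1) = 3.442751
y_2 = 7.620000 - (3.442751)·(7.620000 - 3.770000)/(3.442751 - (-1.967857)) = 5.170258; f(y_2) = -0.876738

5.17026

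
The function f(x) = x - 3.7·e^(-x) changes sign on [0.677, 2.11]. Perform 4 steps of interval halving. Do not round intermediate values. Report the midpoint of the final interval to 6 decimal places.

f(0.677000) = -1.203115, f(2.110000) = 1.661420 (opposite signs)
step 1: m = 1.393500, f(m) = 0.475141 > 0 → root in [0.677000, 1.393500]
step 2: m = 1.035250, f(m) = -0.278759 < 0 → root in [1.035250, 1.393500]
step 3: m = 1.214375, f(m) = 0.115862 > 0 → root in [1.035250, 1.214375]
step 4: m = 1.124812, f(m) = -0.076627 < 0 → root in [1.124812, 1.214375]
Midpoint of [1.124812, 1.214375] = 1.169594

1.169594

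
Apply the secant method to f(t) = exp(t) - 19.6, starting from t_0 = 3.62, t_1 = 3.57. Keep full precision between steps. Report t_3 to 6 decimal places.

3.016817

f(t_0) = 17.737568, f(t_1) = 15.916593
t_2 = 3.570000 - (15.916593)·(3.570000 - 3.620000)/(15.916593 - (17.737568)) = 3.132965; f(t_2) = 3.341902
t_3 = 3.132965 - (3.341902)·(3.132965 - 3.570000)/(3.341902 - (15.916593)) = 3.016817; f(t_3) = 0.826167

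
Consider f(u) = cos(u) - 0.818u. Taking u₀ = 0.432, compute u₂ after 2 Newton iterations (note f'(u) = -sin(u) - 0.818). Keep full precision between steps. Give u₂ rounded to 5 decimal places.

u_0 = 0.432000: f = 0.554754, f' = -1.236688 → u_1 = 0.432000 - (0.554754)/(-1.236688) = 0.880581
u_1 = 0.880581: f = -0.083611, f' = -1.589109 → u_2 = 0.880581 - (-0.083611)/(-1.589109) = 0.827965

0.82797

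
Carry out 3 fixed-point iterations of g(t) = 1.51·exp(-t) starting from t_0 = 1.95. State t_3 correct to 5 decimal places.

0.44665

t_1 = g(1.950000) = 0.214834
t_2 = g(0.214834) = 1.218080
t_3 = g(1.218080) = 0.446654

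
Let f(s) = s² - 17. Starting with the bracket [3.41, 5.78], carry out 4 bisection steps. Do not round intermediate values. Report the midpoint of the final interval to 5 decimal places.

4.07656

f(3.410000) = -5.371900, f(5.780000) = 16.408400 (opposite signs)
step 1: m = 4.595000, f(m) = 4.114025 > 0 → root in [3.410000, 4.595000]
step 2: m = 4.002500, f(m) = -0.979994 < 0 → root in [4.002500, 4.595000]
step 3: m = 4.298750, f(m) = 1.479252 > 0 → root in [4.002500, 4.298750]
step 4: m = 4.150625, f(m) = 0.227688 > 0 → root in [4.002500, 4.150625]
Midpoint of [4.002500, 4.150625] = 4.076562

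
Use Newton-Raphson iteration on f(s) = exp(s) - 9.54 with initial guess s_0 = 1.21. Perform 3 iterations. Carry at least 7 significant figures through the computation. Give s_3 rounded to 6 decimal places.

2.284062

f'(s) = exp(s)
s_0 = 1.210000: f = -6.186515, f' = 3.353485 → s_1 = 1.210000 - (-6.186515)/(3.353485) = 3.054802
s_1 = 3.054802: f = 11.676985, f' = 21.216985 → s_2 = 3.054802 - (11.676985)/(21.216985) = 2.504442
s_2 = 2.504442: f = 2.696727, f' = 12.236727 → s_3 = 2.504442 - (2.696727)/(12.236727) = 2.284062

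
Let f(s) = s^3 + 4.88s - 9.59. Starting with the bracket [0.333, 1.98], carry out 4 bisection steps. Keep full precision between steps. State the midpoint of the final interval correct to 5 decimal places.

1.41384

f(0.333000) = -7.928034, f(1.980000) = 7.834792 (opposite signs)
step 1: m = 1.156500, f(m) = -2.399470 < 0 → root in [1.156500, 1.980000]
step 2: m = 1.568250, f(m) = 1.920027 > 0 → root in [1.156500, 1.568250]
step 3: m = 1.362375, f(m) = -0.412953 < 0 → root in [1.362375, 1.568250]
step 4: m = 1.465313, f(m) = 0.706957 > 0 → root in [1.362375, 1.465313]
Midpoint of [1.362375, 1.465313] = 1.413844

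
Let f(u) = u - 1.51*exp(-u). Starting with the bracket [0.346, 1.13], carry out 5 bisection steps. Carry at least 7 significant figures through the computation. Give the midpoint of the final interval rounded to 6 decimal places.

0.725750

f(0.346000) = -0.722344, f(1.130000) = 0.642220 (opposite signs)
step 1: m = 0.738000, f(m) = 0.016116 > 0 → root in [0.346000, 0.738000]
step 2: m = 0.542000, f(m) = -0.336192 < 0 → root in [0.542000, 0.738000]
step 3: m = 0.640000, f(m) = -0.156212 < 0 → root in [0.640000, 0.738000]
step 4: m = 0.689000, f(m) = -0.069138 < 0 → root in [0.689000, 0.738000]
step 5: m = 0.713500, f(m) = -0.026289 < 0 → root in [0.713500, 0.738000]
Midpoint of [0.713500, 0.738000] = 0.725750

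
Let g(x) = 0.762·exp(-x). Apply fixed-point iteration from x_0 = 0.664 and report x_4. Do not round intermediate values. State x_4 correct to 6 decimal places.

x_1 = g(0.664000) = 0.392269
x_2 = g(0.392269) = 0.514748
x_3 = g(0.514748) = 0.455410
x_4 = g(0.455410) = 0.483251

0.483251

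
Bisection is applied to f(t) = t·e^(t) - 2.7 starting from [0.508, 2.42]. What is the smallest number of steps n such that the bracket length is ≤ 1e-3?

Initial width b − a = 2.42 − 0.508 = 1.912000.
After n steps the width is (b−a)/2^n; need (b−a)/2^n ≤ 1e-3.
So n ≥ log₂(1.912000/1e-3) = log₂(1912.0000) ≈ 10.9009.
Hence n = 11.

11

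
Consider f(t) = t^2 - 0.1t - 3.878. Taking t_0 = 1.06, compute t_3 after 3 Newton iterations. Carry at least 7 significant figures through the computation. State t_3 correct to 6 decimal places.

2.020355

f'(t) = 2t - 0.1
t_0 = 1.060000: f = -2.860400, f' = 2.020000 → t_1 = 1.060000 - (-2.860400)/(2.020000) = 2.476040
t_1 = 2.476040: f = 2.005168, f' = 4.852079 → t_2 = 2.476040 - (2.005168)/(4.852079) = 2.062780
t_2 = 2.062780: f = 0.170783, f' = 4.025560 → t_3 = 2.062780 - (0.170783)/(4.025560) = 2.020355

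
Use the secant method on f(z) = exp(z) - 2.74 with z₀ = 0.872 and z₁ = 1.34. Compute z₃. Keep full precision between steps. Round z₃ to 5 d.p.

1.00453

Secant update: z_(k+1) = z_k − f(z_k)·(z_k − z_(k-1))/(f(z_k) − f(z_(k-1))).
f(z_0) = -0.348311, f(z_1) = 1.079044
z_2 = 1.340000 - (1.079044)·(1.340000 - 0.872000)/(1.079044 - (-0.348311)) = 0.986204; f(z_2) = -0.058962
z_3 = 0.986204 - (-0.058962)·(0.986204 - 1.340000)/(-0.058962 - (1.079044)) = 1.004535; f(z_3) = -0.009363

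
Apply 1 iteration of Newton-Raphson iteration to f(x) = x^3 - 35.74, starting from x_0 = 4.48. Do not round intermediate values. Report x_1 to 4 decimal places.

Newton update: x ← x − f(x)/f'(x).
f'(x) = 3x^2
x_0 = 4.480000: f = 54.175392, f' = 60.211200 → x_1 = 4.480000 - (54.175392)/(60.211200) = 3.580244

3.5802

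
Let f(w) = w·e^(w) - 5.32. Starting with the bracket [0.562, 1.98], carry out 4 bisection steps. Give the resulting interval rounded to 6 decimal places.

[1.359625, 1.448250]

f(0.562000) = -4.334152, f(1.980000) = 9.020631 (opposite signs)
step 1: m = 1.271000, f(m) = -0.789628 < 0 → root in [1.271000, 1.980000]
step 2: m = 1.625500, f(m) = 2.939099 > 0 → root in [1.271000, 1.625500]
step 3: m = 1.448250, f(m) = 0.843260 > 0 → root in [1.271000, 1.448250]
step 4: m = 1.359625, f(m) = -0.024624 < 0 → root in [1.359625, 1.448250]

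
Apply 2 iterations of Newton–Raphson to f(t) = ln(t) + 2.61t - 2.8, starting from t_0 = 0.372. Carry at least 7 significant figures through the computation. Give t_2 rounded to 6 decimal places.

f'(t) = 1/t + 2.61
t_0 = 0.372000: f = -2.817941, f' = 5.298172 → t_1 = 0.372000 - (-2.817941)/(5.298172) = 0.903871
t_1 = 0.903871: f = -0.541967, f' = 3.716353 → t_2 = 0.903871 - (-0.541967)/(3.716353) = 1.049704

1.049704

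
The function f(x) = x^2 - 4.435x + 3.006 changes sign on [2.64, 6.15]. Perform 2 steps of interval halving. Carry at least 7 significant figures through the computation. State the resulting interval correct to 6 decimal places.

[3.517500, 4.395000]

f(2.640000) = -1.732800, f(6.150000) = 13.553250 (opposite signs)
step 1: m = 4.395000, f(m) = 2.830200 > 0 → root in [2.640000, 4.395000]
step 2: m = 3.517500, f(m) = -0.221306 < 0 → root in [3.517500, 4.395000]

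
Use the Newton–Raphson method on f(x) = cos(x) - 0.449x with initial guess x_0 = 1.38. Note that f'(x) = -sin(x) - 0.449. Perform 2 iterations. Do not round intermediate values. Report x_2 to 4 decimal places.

x_0 = 1.380000: f = -0.429979, f' = -1.430854 → x_1 = 1.380000 - (-0.429979)/(-1.430854) = 1.079495
x_1 = 1.079495: f = -0.012919, f' = -1.330719 → x_2 = 1.079495 - (-0.012919)/(-1.330719) = 1.069786

1.0698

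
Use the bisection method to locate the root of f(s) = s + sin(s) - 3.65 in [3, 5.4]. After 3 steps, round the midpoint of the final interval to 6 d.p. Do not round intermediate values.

f(3.000000) = -0.508880, f(5.400000) = 0.977236 (opposite signs)
step 1: m = 4.200000, f(m) = -0.321576 < 0 → root in [4.200000, 5.400000]
step 2: m = 4.800000, f(m) = 0.153835 > 0 → root in [4.200000, 4.800000]
step 3: m = 4.500000, f(m) = -0.127530 < 0 → root in [4.500000, 4.800000]
Midpoint of [4.500000, 4.800000] = 4.650000

4.650000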